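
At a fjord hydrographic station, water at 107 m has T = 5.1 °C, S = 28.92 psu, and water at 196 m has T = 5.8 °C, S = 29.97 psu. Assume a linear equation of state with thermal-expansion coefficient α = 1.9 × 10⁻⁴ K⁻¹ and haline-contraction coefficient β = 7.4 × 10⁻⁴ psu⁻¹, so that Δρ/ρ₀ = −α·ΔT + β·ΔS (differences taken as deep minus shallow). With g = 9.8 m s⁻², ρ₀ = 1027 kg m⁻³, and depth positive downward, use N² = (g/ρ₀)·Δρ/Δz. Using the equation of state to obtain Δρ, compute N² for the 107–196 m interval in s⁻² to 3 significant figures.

ΔT = +0.7 K, ΔS = +1.05 psu (deep − shallow).
Δρ/ρ₀ = −αΔT + βΔS = -1.33 × 10⁻⁴ + 7.77 × 10⁻⁴ = 6.44 × 10⁻⁴, so Δρ ≈ 0.6614 kg m⁻³.
N² = (g/ρ₀)·Δρ/Δz = g·(Δρ/ρ₀)/Δz = 9.8 × 6.44 × 10⁻⁴ / 89 = 7.0912 × 10⁻⁵ s⁻² ≈ 7.09 × 10⁻⁵ s⁻².

7.09 × 10⁻⁵ s⁻²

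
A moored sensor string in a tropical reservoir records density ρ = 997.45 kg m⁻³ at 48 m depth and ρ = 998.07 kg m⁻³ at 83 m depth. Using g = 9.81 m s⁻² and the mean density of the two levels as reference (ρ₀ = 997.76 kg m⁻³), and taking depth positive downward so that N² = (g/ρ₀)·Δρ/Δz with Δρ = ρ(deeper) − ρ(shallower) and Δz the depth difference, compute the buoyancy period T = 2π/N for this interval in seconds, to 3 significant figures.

Δρ = 998.07 − 997.45 = 0.62 kg m⁻³ over Δz = 83 − 48 = 35 m.
N² = (9.81/997.76) × (0.62/35) = 1.7417 × 10⁻⁴ s⁻².
N = √(1.7417 × 10⁻⁴) = 0.013197 rad s⁻¹, so T = 2π/N = 476.11 s ≈ 476 s.

476 s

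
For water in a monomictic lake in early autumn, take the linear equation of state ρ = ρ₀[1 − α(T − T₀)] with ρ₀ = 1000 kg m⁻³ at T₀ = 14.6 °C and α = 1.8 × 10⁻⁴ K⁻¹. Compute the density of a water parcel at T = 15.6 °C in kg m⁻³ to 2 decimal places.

999.82 kg m⁻³

T − T₀ = +1.0 K.
Bracket = 1 − α·(+1.0) = 1 + (-1.80 × 10⁻⁴) = 0.9998200.
ρ = 1000 × 0.9998200 = 999.82 kg m⁻³.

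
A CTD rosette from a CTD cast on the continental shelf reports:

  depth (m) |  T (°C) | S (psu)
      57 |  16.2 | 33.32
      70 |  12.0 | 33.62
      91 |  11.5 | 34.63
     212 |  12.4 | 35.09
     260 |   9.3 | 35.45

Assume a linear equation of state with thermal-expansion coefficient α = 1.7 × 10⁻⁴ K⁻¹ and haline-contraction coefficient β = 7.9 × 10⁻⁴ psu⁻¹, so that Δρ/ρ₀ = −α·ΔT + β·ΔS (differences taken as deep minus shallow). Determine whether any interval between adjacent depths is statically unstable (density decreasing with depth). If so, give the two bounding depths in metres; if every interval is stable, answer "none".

Evaluate Δρ/ρ₀ = −αΔT + βΔS across each adjacent pair:
  57–70 m: −αΔT+βΔS = −(1.7 × 10⁻⁴)(-4.2)+(7.9 × 10⁻⁴)(+0.30) = 9.5 × 10⁻⁴ → stable
  70–91 m: −αΔT+βΔS = −(1.7 × 10⁻⁴)(-0.5)+(7.9 × 10⁻⁴)(+1.01) = 8.8 × 10⁻⁴ → stable
  91–212 m: −αΔT+βΔS = −(1.7 × 10⁻⁴)(+0.9)+(7.9 × 10⁻⁴)(+0.46) = 2.1 × 10⁻⁴ → stable
  212–260 m: −αΔT+βΔS = −(1.7 × 10⁻⁴)(-3.1)+(7.9 × 10⁻⁴)(+0.36) = 8.1 × 10⁻⁴ → stable
Every interval has Δρ > 0: the column is stably stratified throughout.

none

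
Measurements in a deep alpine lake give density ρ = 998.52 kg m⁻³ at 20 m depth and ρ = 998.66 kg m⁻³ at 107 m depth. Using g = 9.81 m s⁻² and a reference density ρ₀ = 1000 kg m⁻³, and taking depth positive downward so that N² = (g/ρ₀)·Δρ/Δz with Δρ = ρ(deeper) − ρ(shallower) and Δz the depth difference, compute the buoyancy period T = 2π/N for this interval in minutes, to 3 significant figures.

26.4 min

Δρ = 998.66 − 998.52 = 0.14 kg m⁻³ over Δz = 107 − 20 = 87 m.
N² = (9.81/1000) × (0.14/87) = 1.5786 × 10⁻⁵ s⁻².
N = √(1.5786 × 10⁻⁵) = 3.9732 × 10⁻³ rad s⁻¹, so T = 2π/N = 1.5814 × 10³ s = 26.357 min ≈ 26.4 min.
A positive N² confirms static stability across the interval.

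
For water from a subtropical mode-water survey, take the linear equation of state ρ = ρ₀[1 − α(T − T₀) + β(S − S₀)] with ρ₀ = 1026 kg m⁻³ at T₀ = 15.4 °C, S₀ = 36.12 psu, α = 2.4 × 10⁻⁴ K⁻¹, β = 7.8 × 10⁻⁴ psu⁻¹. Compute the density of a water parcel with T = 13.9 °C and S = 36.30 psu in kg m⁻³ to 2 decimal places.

T − T₀ = -1.5 K, S − S₀ = +0.18 psu.
Bracket = 1 − α·(-1.5) + β·(+0.18) = 1 + (5.004 × 10⁻⁴) = 1.0005004.
ρ = 1026 × 1.0005004 = 1026.51 kg m⁻³.

1026.51 kg m⁻³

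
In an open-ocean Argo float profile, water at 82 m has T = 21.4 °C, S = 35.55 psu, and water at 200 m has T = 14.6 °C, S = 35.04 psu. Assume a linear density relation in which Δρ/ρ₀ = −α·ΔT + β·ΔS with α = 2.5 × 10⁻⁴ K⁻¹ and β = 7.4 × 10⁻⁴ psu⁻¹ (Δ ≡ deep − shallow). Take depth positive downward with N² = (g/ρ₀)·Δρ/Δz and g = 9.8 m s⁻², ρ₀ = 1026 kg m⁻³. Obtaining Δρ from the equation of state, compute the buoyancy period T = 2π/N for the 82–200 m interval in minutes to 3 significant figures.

9.99 min

ΔT = -6.8 K, ΔS = -0.51 psu (deep − shallow).
Δρ/ρ₀ = −αΔT + βΔS = 1.70 × 10⁻³ − 3.774 × 10⁻⁴ = 1.3226 × 10⁻³, so Δρ ≈ 1.357 kg m⁻³.
N² = (g/ρ₀)·Δρ/Δz = g·(Δρ/ρ₀)/Δz = 9.8 × 1.3226 × 10⁻³ / 118 = 1.0984 × 10⁻⁴ s⁻².
N = √(1.0984 × 10⁻⁴) = 0.010480 rad s⁻¹ → T = 2π/N = 599.54 s = 9.9923 min ≈ 9.99 min.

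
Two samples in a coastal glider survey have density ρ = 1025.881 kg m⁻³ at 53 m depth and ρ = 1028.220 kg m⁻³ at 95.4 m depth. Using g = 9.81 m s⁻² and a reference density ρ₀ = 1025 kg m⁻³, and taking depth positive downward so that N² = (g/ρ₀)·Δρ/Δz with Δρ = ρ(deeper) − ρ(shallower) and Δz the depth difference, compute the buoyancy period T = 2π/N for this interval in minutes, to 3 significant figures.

Δρ = 1028.220 − 1025.881 = 2.339 kg m⁻³ over Δz = 95.4 − 53 = 42.4 m.
N² = (9.81/1025) × (2.339/42.4) = 5.2797 × 10⁻⁴ s⁻².
N = √(5.2797 × 10⁻⁴) = 0.022978 rad s⁻¹, so T = 2π/N = 273.44 s = 4.5573 min ≈ 4.56 min.

4.56 min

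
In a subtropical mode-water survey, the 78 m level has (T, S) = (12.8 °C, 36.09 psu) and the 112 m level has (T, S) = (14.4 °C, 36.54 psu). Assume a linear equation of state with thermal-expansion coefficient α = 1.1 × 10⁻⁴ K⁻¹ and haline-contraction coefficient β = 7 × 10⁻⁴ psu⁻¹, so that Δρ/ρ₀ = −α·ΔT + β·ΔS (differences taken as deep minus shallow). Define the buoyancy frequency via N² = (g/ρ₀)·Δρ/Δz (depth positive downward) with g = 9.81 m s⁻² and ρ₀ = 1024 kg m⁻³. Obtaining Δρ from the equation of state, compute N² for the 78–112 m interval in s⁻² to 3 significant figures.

ΔT = +1.6 K, ΔS = +0.45 psu (deep − shallow).
Δρ/ρ₀ = −αΔT + βΔS = -1.76 × 10⁻⁴ + 3.15 × 10⁻⁴ = 1.39 × 10⁻⁴, so Δρ ≈ 0.1423 kg m⁻³.
N² = (g/ρ₀)·Δρ/Δz = g·(Δρ/ρ₀)/Δz = 9.81 × 1.39 × 10⁻⁴ / 34 = 4.0106 × 10⁻⁵ s⁻² ≈ 4.01 × 10⁻⁵ s⁻².

4.01 × 10⁻⁵ s⁻²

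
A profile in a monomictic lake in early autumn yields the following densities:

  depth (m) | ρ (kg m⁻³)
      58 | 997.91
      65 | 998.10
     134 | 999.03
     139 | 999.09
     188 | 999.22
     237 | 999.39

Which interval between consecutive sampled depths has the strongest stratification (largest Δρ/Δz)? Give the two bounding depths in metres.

58–65 m

Compute the density gradient over each adjacent pair:
  58–65 m: Δρ/Δz = 0.19/7 = 0.027 kg m⁻⁴
  65–134 m: Δρ/Δz = 0.93/69 = 0.013 kg m⁻⁴
  134–139 m: Δρ/Δz = 0.06/5 = 0.012 kg m⁻⁴
  139–188 m: Δρ/Δz = 0.13/49 = 2.7 × 10⁻³ kg m⁻⁴
  188–237 m: Δρ/Δz = 0.17/49 = 3.5 × 10⁻³ kg m⁻⁴
The largest gradient is in the 58–65 m interval — the pycnocline.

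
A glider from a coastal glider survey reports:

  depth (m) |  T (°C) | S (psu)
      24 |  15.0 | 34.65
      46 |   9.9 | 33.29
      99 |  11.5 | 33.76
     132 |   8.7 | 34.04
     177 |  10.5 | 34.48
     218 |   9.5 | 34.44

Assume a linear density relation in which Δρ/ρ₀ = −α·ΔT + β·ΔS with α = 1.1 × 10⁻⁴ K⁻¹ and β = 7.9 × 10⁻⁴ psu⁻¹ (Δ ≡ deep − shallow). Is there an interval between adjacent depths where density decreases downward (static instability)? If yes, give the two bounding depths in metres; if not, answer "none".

24–46 m

Evaluate Δρ/ρ₀ = −αΔT + βΔS across each adjacent pair:
  24–46 m: −αΔT+βΔS = −(1.1 × 10⁻⁴)(-5.1)+(7.9 × 10⁻⁴)(-1.36) = -5.1 × 10⁻⁴ → UNSTABLE
  46–99 m: −αΔT+βΔS = −(1.1 × 10⁻⁴)(+1.6)+(7.9 × 10⁻⁴)(+0.47) = 2.0 × 10⁻⁴ → stable
  99–132 m: −αΔT+βΔS = −(1.1 × 10⁻⁴)(-2.8)+(7.9 × 10⁻⁴)(+0.28) = 5.3 × 10⁻⁴ → stable
  132–177 m: −αΔT+βΔS = −(1.1 × 10⁻⁴)(+1.8)+(7.9 × 10⁻⁴)(+0.44) = 1.5 × 10⁻⁴ → stable
  177–218 m: −αΔT+βΔS = −(1.1 × 10⁻⁴)(-1.0)+(7.9 × 10⁻⁴)(-0.04) = 7.8 × 10⁻⁵ → stable
The 24–46 m interval has Δρ < 0: lighter water underlies denser water.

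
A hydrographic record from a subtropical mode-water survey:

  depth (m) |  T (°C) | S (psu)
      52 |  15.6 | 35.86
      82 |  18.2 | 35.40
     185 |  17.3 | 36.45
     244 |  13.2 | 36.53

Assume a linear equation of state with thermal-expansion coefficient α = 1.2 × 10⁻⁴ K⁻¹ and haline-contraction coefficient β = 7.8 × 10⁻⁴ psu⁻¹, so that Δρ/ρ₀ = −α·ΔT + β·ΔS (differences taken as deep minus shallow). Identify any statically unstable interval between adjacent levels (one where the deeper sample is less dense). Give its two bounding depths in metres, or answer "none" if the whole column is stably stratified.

Evaluate Δρ/ρ₀ = −αΔT + βΔS across each adjacent pair:
  52–82 m: −αΔT+βΔS = −(1.2 × 10⁻⁴)(+2.6)+(7.8 × 10⁻⁴)(-0.46) = -6.7 × 10⁻⁴ → UNSTABLE
  82–185 m: −αΔT+βΔS = −(1.2 × 10⁻⁴)(-0.9)+(7.8 × 10⁻⁴)(+1.05) = 9.3 × 10⁻⁴ → stable
  185–244 m: −αΔT+βΔS = −(1.2 × 10⁻⁴)(-4.1)+(7.8 × 10⁻⁴)(+0.08) = 5.5 × 10⁻⁴ → stable
The 52–82 m interval has Δρ < 0: lighter water underlies denser water.

52–82 m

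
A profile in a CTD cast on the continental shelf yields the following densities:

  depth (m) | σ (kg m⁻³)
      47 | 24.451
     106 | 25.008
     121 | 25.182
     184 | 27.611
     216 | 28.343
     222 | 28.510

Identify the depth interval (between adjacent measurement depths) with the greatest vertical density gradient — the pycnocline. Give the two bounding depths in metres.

121–184 m

Compute the density gradient over each adjacent pair:
  47–106 m: Δρ/Δz = 0.557/59 = 9.4 × 10⁻³ kg m⁻⁴
  106–121 m: Δρ/Δz = 0.174/15 = 0.012 kg m⁻⁴
  121–184 m: Δρ/Δz = 2.429/63 = 0.039 kg m⁻⁴
  184–216 m: Δρ/Δz = 0.732/32 = 0.023 kg m⁻⁴
  216–222 m: Δρ/Δz = 0.167/6 = 0.028 kg m⁻⁴
The largest gradient is in the 121–184 m interval — the pycnocline.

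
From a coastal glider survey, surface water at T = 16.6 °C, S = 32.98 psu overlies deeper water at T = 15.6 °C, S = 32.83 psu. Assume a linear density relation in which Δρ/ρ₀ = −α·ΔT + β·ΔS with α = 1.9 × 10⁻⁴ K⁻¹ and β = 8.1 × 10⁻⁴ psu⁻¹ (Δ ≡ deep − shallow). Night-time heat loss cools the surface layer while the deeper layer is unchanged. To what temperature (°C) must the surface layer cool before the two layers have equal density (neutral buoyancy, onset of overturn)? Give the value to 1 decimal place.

16.2 °C

Neutral buoyancy requires Δρ = 0, i.e. −α(T_deep − T_surf′) + β(S_deep − S_surf) = 0.
T_surf′ = T_deep − (β/α)·ΔS = 15.6 − (8.1 × 10⁻⁴/1.9 × 10⁻⁴)·(-0.15) = 16.239 °C.
Cooling required: 16.6 − (16.239) = 0.361 °C.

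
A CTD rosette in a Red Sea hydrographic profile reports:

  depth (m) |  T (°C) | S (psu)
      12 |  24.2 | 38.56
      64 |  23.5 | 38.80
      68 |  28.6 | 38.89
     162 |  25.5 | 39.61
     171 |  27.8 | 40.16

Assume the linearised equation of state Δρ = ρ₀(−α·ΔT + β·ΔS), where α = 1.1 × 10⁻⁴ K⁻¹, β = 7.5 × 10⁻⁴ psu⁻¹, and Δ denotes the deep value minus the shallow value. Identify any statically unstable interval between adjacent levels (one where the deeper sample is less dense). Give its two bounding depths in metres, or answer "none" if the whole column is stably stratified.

64–68 m

Evaluate Δρ/ρ₀ = −αΔT + βΔS across each adjacent pair:
  12–64 m: −αΔT+βΔS = −(1.1 × 10⁻⁴)(-0.7)+(7.5 × 10⁻⁴)(+0.24) = 2.6 × 10⁻⁴ → stable
  64–68 m: −αΔT+βΔS = −(1.1 × 10⁻⁴)(+5.1)+(7.5 × 10⁻⁴)(+0.09) = -4.9 × 10⁻⁴ → UNSTABLE
  68–162 m: −αΔT+βΔS = −(1.1 × 10⁻⁴)(-3.1)+(7.5 × 10⁻⁴)(+0.72) = 8.8 × 10⁻⁴ → stable
  162–171 m: −αΔT+βΔS = −(1.1 × 10⁻⁴)(+2.3)+(7.5 × 10⁻⁴)(+0.55) = 1.6 × 10⁻⁴ → stable
The 64–68 m interval has Δρ < 0: lighter water underlies denser water.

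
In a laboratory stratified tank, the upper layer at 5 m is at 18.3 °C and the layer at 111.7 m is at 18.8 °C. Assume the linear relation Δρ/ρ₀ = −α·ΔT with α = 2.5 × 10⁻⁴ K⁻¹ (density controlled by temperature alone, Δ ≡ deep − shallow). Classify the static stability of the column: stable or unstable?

unstable

ΔT = 18.8 − 18.3 = +0.5 K, so Δρ/ρ₀ = −αΔT = -1.25 × 10⁻⁴.
Δρ/ρ₀ < 0, so Δρ < 0: deeper water is lighter → statically unstable; the column would overturn.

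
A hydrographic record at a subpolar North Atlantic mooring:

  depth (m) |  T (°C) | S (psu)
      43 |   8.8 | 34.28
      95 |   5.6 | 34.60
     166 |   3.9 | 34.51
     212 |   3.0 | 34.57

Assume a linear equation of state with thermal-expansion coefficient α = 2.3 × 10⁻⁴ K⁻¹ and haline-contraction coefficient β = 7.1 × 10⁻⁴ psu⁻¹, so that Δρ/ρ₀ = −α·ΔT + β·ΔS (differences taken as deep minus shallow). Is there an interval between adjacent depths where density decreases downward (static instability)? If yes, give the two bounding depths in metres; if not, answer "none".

Evaluate Δρ/ρ₀ = −αΔT + βΔS across each adjacent pair:
  43–95 m: −αΔT+βΔS = −(2.3 × 10⁻⁴)(-3.2)+(7.1 × 10⁻⁴)(+0.32) = 9.6 × 10⁻⁴ → stable
  95–166 m: −αΔT+βΔS = −(2.3 × 10⁻⁴)(-1.7)+(7.1 × 10⁻⁴)(-0.09) = 3.3 × 10⁻⁴ → stable
  166–212 m: −αΔT+βΔS = −(2.3 × 10⁻⁴)(-0.9)+(7.1 × 10⁻⁴)(+0.06) = 2.5 × 10⁻⁴ → stable
Every interval has Δρ > 0: the column is stably stratified throughout.

none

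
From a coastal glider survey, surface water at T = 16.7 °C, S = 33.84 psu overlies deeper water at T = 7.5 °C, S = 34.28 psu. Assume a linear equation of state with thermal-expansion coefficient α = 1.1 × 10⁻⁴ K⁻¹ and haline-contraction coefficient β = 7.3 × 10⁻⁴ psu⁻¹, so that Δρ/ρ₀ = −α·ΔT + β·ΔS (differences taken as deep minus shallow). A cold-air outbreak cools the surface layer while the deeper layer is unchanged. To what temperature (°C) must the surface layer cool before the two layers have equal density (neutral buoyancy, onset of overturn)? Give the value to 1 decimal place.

Neutral buoyancy requires Δρ = 0, i.e. −α(T_deep − T_surf′) + β(S_deep − S_surf) = 0.
T_surf′ = T_deep − (β/α)·ΔS = 7.5 − (7.3 × 10⁻⁴/1.1 × 10⁻⁴)·(+0.44) = 4.580 °C.
Cooling required: 16.7 − (4.580) = 12.120 °C.

4.6 °C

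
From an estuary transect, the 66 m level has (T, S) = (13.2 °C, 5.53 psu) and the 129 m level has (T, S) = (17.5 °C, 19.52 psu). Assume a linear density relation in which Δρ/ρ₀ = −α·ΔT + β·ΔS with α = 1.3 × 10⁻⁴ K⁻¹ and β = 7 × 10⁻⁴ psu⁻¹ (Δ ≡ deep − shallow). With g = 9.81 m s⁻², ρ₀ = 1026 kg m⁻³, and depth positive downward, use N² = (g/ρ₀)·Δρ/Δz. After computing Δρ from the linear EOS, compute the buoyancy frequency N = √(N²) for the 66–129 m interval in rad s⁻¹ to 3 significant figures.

0.0379 rad s⁻¹

ΔT = +4.3 K, ΔS = +13.99 psu (deep − shallow).
Δρ/ρ₀ = −αΔT + βΔS = -5.59 × 10⁻⁴ + 9.793 × 10⁻³ = 9.234 × 10⁻³, so Δρ ≈ 9.474 kg m⁻³.
N² = (g/ρ₀)·Δρ/Δz = g·(Δρ/ρ₀)/Δz = 9.81 × 9.234 × 10⁻³ / 63 = 1.4379 × 10⁻³ s⁻².
N = √(1.4379 × 10⁻³) = 0.037920 rad s⁻¹ ≈ 0.0379 rad s⁻¹.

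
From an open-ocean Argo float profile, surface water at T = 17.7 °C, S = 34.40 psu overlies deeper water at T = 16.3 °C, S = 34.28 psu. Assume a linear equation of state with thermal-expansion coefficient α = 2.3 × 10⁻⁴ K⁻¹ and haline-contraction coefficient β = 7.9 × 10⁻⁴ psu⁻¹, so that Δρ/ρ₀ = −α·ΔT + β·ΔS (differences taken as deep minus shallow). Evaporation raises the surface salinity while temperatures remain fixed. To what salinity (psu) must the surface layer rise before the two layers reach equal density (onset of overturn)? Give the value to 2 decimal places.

34.69 psu

Neutral buoyancy requires −α(T_deep − T_surf) + β(S_deep − S_surf′) = 0.
S_surf′ = S_deep − (α/β)·ΔT = 34.28 − (2.3 × 10⁻⁴/7.9 × 10⁻⁴)·(-1.4) = 34.6876 psu.
Increase required: 34.6876 − 34.40 = 0.2876 psu.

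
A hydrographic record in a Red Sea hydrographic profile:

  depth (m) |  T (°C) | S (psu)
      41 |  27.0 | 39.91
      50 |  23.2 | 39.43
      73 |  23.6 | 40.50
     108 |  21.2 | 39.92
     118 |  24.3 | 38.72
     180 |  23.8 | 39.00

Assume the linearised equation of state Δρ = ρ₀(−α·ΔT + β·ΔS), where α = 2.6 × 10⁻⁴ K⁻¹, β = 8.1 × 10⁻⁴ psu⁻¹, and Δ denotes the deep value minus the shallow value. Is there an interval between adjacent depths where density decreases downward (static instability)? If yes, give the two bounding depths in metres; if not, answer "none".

Evaluate Δρ/ρ₀ = −αΔT + βΔS across each adjacent pair:
  41–50 m: −αΔT+βΔS = −(2.6 × 10⁻⁴)(-3.8)+(8.1 × 10⁻⁴)(-0.48) = 6.0 × 10⁻⁴ → stable
  50–73 m: −αΔT+βΔS = −(2.6 × 10⁻⁴)(+0.4)+(8.1 × 10⁻⁴)(+1.07) = 7.6 × 10⁻⁴ → stable
  73–108 m: −αΔT+βΔS = −(2.6 × 10⁻⁴)(-2.4)+(8.1 × 10⁻⁴)(-0.58) = 1.5 × 10⁻⁴ → stable
  108–118 m: −αΔT+βΔS = −(2.6 × 10⁻⁴)(+3.1)+(8.1 × 10⁻⁴)(-1.20) = -1.8 × 10⁻³ → UNSTABLE
  118–180 m: −αΔT+βΔS = −(2.6 × 10⁻⁴)(-0.5)+(8.1 × 10⁻⁴)(+0.28) = 3.6 × 10⁻⁴ → stable
The 108–118 m interval has Δρ < 0: lighter water underlies denser water.

108–118 m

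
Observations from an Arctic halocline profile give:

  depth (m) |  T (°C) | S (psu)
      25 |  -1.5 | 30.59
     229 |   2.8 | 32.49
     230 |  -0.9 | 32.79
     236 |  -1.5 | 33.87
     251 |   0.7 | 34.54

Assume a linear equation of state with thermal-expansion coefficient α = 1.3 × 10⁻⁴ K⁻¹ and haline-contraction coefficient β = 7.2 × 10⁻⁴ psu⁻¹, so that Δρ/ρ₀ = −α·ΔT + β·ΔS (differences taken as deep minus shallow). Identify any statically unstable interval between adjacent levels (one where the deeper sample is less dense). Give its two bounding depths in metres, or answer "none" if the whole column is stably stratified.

none

Evaluate Δρ/ρ₀ = −αΔT + βΔS across each adjacent pair:
  25–229 m: −αΔT+βΔS = −(1.3 × 10⁻⁴)(+4.3)+(7.2 × 10⁻⁴)(+1.90) = 8.1 × 10⁻⁴ → stable
  229–230 m: −αΔT+βΔS = −(1.3 × 10⁻⁴)(-3.7)+(7.2 × 10⁻⁴)(+0.30) = 7.0 × 10⁻⁴ → stable
  230–236 m: −αΔT+βΔS = −(1.3 × 10⁻⁴)(-0.6)+(7.2 × 10⁻⁴)(+1.08) = 8.6 × 10⁻⁴ → stable
  236–251 m: −αΔT+βΔS = −(1.3 × 10⁻⁴)(+2.2)+(7.2 × 10⁻⁴)(+0.67) = 2.0 × 10⁻⁴ → stable
Every interval has Δρ > 0: the column is stably stratified throughout.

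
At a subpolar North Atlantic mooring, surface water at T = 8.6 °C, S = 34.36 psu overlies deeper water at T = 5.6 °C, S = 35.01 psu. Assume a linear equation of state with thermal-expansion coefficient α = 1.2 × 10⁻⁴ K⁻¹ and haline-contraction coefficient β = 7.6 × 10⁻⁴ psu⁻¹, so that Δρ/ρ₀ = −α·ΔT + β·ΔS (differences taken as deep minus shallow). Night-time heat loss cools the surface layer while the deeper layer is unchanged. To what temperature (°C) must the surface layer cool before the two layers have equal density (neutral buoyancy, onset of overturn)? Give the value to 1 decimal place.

1.5 °C

Neutral buoyancy requires Δρ = 0, i.e. −α(T_deep − T_surf′) + β(S_deep − S_surf) = 0.
T_surf′ = T_deep − (β/α)·ΔS = 5.6 − (7.6 × 10⁻⁴/1.2 × 10⁻⁴)·(+0.65) = 1.483 °C.
Cooling required: 8.6 − (1.483) = 7.117 °C.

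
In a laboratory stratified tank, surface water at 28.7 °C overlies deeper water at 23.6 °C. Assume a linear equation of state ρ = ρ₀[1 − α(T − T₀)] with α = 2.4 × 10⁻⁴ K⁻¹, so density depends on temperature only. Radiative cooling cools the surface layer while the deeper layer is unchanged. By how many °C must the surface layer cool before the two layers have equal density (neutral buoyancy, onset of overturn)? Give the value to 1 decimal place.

With temperature the only control, equal density requires T_surf′ = T_deep.
T_surf′ = 23.6 °C.
Cooling required: 28.7 − 23.6 = 5.1 °C.

5.1 °C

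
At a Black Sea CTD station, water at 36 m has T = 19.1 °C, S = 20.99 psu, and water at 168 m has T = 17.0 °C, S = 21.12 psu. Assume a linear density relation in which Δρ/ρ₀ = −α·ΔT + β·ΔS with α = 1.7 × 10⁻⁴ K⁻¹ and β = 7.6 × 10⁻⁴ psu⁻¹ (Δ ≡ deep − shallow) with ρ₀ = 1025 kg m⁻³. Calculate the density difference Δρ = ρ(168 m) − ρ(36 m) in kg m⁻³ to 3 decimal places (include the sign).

+0.467 kg m⁻³

ΔT = -2.1 K, ΔS = +0.13 psu (deep − shallow).
Δρ/ρ₀ = −(1.7 × 10⁻⁴)(-2.1) + (7.6 × 10⁻⁴)(+0.13) = 4.558 × 10⁻⁴.
Δρ = 1025 × (4.558 × 10⁻⁴) = +0.467 kg m⁻³.
Positive Δρ: denser below, stable.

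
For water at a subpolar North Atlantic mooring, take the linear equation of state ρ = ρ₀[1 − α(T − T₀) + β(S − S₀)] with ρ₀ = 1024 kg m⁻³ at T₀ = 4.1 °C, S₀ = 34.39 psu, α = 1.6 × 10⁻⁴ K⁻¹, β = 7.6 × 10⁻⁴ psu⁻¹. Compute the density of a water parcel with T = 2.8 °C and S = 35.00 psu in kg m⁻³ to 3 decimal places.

1024.688 kg m⁻³

T − T₀ = -1.3 K, S − S₀ = +0.61 psu.
Bracket = 1 − α·(-1.3) + β·(+0.61) = 1 + (6.716 × 10⁻⁴) = 1.0006716.
ρ = 1024 × 1.0006716 = 1024.688 kg m⁻³.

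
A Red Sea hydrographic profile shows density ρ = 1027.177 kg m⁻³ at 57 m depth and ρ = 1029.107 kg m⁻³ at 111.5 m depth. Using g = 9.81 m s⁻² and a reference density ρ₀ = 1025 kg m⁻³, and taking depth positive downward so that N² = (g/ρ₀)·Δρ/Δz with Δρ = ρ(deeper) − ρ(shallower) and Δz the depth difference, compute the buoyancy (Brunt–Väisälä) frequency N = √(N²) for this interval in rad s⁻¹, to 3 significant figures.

Δρ = 1029.107 − 1027.177 = 1.930 kg m⁻³ over Δz = 111.5 − 57 = 54.5 m.
N² = (9.81/1025) × (1.930/54.5) = 3.3893 × 10⁻⁴ s⁻².
N = √(3.3893 × 10⁻⁴) = 0.018410 rad s⁻¹ ≈ 0.0184 rad s⁻¹.
A positive N² confirms static stability across the interval.

0.0184 rad s⁻¹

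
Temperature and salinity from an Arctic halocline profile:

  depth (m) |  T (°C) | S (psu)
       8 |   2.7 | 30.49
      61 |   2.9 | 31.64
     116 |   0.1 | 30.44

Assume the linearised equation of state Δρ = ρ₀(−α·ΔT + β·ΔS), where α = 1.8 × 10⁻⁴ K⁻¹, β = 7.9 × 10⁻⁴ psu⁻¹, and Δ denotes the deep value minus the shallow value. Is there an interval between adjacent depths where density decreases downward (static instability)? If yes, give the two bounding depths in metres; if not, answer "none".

61–116 m

Evaluate Δρ/ρ₀ = −αΔT + βΔS across each adjacent pair:
  8–61 m: −αΔT+βΔS = −(1.8 × 10⁻⁴)(+0.2)+(7.9 × 10⁻⁴)(+1.15) = 8.7 × 10⁻⁴ → stable
  61–116 m: −αΔT+βΔS = −(1.8 × 10⁻⁴)(-2.8)+(7.9 × 10⁻⁴)(-1.20) = -4.4 × 10⁻⁴ → UNSTABLE
The 61–116 m interval has Δρ < 0: lighter water underlies denser water.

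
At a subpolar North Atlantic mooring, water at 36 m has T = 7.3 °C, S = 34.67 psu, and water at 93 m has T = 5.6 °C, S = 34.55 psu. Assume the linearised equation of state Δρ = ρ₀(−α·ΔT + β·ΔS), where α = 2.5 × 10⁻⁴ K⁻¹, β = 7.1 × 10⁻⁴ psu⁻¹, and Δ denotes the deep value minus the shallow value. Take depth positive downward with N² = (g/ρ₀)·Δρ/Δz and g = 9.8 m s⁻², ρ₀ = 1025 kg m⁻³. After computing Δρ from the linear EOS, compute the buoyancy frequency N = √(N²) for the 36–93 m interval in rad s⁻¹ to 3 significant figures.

7.64 × 10⁻³ rad s⁻¹

ΔT = -1.7 K, ΔS = -0.12 psu (deep − shallow).
Δρ/ρ₀ = −αΔT + βΔS = 4.25 × 10⁻⁴ − 8.52 × 10⁻⁵ = 3.398 × 10⁻⁴, so Δρ ≈ 0.3483 kg m⁻³.
N² = (g/ρ₀)·Δρ/Δz = g·(Δρ/ρ₀)/Δz = 9.8 × 3.398 × 10⁻⁴ / 57 = 5.8422 × 10⁻⁵ s⁻².
N = √(5.8422 × 10⁻⁵) = 7.6434 × 10⁻³ rad s⁻¹ ≈ 7.64 × 10⁻³ rad s⁻¹.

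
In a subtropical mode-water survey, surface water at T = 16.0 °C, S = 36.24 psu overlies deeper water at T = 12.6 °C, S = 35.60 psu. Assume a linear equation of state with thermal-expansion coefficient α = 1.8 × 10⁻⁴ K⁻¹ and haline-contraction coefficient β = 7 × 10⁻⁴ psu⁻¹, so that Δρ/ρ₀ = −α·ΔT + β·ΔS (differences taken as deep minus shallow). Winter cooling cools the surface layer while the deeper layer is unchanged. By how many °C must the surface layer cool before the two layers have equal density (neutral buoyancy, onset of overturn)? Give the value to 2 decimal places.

0.91 °C

Neutral buoyancy requires Δρ = 0, i.e. −α(T_deep − T_surf′) + β(S_deep − S_surf) = 0.
T_surf′ = T_deep − (β/α)·ΔS = 12.6 − (7 × 10⁻⁴/1.8 × 10⁻⁴)·(-0.64) = 15.0889 °C.
Cooling required: 16.0 − (15.0889) = 0.9111 °C.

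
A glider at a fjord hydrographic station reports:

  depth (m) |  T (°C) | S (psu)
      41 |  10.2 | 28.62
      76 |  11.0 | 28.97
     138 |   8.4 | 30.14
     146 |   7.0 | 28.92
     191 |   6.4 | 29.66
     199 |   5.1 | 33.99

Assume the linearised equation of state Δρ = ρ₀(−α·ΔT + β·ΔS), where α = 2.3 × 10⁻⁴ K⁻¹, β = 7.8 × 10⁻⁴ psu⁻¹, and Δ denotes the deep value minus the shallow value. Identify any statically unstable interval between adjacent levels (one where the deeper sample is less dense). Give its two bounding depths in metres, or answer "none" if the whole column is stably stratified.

Evaluate Δρ/ρ₀ = −αΔT + βΔS across each adjacent pair:
  41–76 m: −αΔT+βΔS = −(2.3 × 10⁻⁴)(+0.8)+(7.8 × 10⁻⁴)(+0.35) = 8.9 × 10⁻⁵ → stable
  76–138 m: −αΔT+βΔS = −(2.3 × 10⁻⁴)(-2.6)+(7.8 × 10⁻⁴)(+1.17) = 1.5 × 10⁻³ → stable
  138–146 m: −αΔT+βΔS = −(2.3 × 10⁻⁴)(-1.4)+(7.8 × 10⁻⁴)(-1.22) = -6.3 × 10⁻⁴ → UNSTABLE
  146–191 m: −αΔT+βΔS = −(2.3 × 10⁻⁴)(-0.6)+(7.8 × 10⁻⁴)(+0.74) = 7.2 × 10⁻⁴ → stable
  191–199 m: −αΔT+βΔS = −(2.3 × 10⁻⁴)(-1.3)+(7.8 × 10⁻⁴)(+4.33) = 3.7 × 10⁻³ → stable
The 138–146 m interval has Δρ < 0: lighter water underlies denser water.

138–146 m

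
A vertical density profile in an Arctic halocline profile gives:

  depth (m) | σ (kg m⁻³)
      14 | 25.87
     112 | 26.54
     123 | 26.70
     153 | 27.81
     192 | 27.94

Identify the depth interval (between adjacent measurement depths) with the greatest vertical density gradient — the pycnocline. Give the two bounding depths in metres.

123–153 m

Compute the density gradient over each adjacent pair:
  14–112 m: Δρ/Δz = 0.67/98 = 6.8 × 10⁻³ kg m⁻⁴
  112–123 m: Δρ/Δz = 0.16/11 = 0.015 kg m⁻⁴
  123–153 m: Δρ/Δz = 1.11/30 = 0.037 kg m⁻⁴
  153–192 m: Δρ/Δz = 0.13/39 = 3.3 × 10⁻³ kg m⁻⁴
The largest gradient is in the 123–153 m interval — the pycnocline.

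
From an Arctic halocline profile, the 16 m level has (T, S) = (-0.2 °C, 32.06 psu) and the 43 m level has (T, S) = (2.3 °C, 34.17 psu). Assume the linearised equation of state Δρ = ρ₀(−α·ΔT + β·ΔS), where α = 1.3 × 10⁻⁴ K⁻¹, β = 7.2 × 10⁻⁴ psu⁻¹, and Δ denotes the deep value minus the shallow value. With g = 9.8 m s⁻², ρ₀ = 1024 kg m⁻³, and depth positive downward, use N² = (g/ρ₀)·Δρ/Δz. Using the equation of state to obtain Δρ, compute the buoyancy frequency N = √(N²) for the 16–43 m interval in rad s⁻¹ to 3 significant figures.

0.0208 rad s⁻¹

ΔT = +2.5 K, ΔS = +2.11 psu (deep − shallow).
Δρ/ρ₀ = −αΔT + βΔS = -3.25 × 10⁻⁴ + 1.5192 × 10⁻³ = 1.1942 × 10⁻³, so Δρ ≈ 1.223 kg m⁻³.
N² = (g/ρ₀)·Δρ/Δz = g·(Δρ/ρ₀)/Δz = 9.8 × 1.1942 × 10⁻³ / 27 = 4.3345 × 10⁻⁴ s⁻².
N = √(4.3345 × 10⁻⁴) = 0.020819 rad s⁻¹ ≈ 0.0208 rad s⁻¹.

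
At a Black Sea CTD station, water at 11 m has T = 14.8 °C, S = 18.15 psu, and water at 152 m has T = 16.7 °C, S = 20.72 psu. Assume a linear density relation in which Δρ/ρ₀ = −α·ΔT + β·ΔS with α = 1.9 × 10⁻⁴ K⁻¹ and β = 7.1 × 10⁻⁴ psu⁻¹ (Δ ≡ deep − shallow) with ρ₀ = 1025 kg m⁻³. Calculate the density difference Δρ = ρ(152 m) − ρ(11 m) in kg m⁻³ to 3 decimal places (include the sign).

ΔT = +1.9 K, ΔS = +2.57 psu (deep − shallow).
Δρ/ρ₀ = −(1.9 × 10⁻⁴)(+1.9) + (7.1 × 10⁻⁴)(+2.57) = 1.4637 × 10⁻³.
Δρ = 1025 × (1.4637 × 10⁻³) = +1.500 kg m⁻³.
Positive Δρ: denser below, stable.

+1.500 kg m⁻³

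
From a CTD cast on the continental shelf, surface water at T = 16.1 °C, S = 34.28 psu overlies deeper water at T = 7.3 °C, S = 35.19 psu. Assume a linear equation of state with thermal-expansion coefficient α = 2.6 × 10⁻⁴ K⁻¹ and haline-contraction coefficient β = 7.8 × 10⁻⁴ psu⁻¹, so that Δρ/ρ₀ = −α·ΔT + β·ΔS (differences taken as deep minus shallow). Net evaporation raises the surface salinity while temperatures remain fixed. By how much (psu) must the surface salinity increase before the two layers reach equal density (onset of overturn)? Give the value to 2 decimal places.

Neutral buoyancy requires −α(T_deep − T_surf) + β(S_deep − S_surf′) = 0.
S_surf′ = S_deep − (α/β)·ΔT = 35.19 − (2.6 × 10⁻⁴/7.8 × 10⁻⁴)·(-8.8) = 38.1233 psu.
Increase required: 38.1233 − 34.28 = 3.8433 psu.

3.84 psu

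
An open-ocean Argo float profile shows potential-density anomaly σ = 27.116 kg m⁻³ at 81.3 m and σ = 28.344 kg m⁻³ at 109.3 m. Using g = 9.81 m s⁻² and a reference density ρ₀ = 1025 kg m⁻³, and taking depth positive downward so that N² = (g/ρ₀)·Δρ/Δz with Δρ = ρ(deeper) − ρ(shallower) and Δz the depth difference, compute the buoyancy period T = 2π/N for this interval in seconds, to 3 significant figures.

Δρ = 1028.344 − 1027.116 = 1.228 kg m⁻³ over Δz = 109.3 − 81.3 = 28 m.
N² = (9.81/1025) × (1.228/28) = 4.1974 × 10⁻⁴ s⁻².
N = √(4.1974 × 10⁻⁴) = 0.020488 rad s⁻¹, so T = 2π/N = 306.68 s ≈ 307 s.

307 s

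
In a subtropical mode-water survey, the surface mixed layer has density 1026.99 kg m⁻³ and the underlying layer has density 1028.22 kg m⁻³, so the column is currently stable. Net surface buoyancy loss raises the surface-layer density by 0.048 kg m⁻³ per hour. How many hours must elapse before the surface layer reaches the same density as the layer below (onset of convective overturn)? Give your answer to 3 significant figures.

25.6 hours

Density deficit of the surface layer: 1028.22 − 1026.99 = 1.23 kg m⁻³.
Required change = 1.23 / 0.048 = 25.6 hours.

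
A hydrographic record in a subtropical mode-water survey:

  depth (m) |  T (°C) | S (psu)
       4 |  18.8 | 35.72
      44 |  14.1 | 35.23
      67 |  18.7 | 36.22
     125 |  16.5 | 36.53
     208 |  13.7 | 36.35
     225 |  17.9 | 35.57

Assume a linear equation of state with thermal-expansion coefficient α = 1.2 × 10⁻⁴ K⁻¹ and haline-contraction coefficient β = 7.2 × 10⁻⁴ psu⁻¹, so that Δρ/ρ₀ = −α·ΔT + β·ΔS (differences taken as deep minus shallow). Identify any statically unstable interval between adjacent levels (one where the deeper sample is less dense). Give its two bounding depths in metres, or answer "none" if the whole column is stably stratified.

Evaluate Δρ/ρ₀ = −αΔT + βΔS across each adjacent pair:
  4–44 m: −αΔT+βΔS = −(1.2 × 10⁻⁴)(-4.7)+(7.2 × 10⁻⁴)(-0.49) = 2.1 × 10⁻⁴ → stable
  44–67 m: −αΔT+βΔS = −(1.2 × 10⁻⁴)(+4.6)+(7.2 × 10⁻⁴)(+0.99) = 1.6 × 10⁻⁴ → stable
  67–125 m: −αΔT+βΔS = −(1.2 × 10⁻⁴)(-2.2)+(7.2 × 10⁻⁴)(+0.31) = 4.9 × 10⁻⁴ → stable
  125–208 m: −αΔT+βΔS = −(1.2 × 10⁻⁴)(-2.8)+(7.2 × 10⁻⁴)(-0.18) = 2.1 × 10⁻⁴ → stable
  208–225 m: −αΔT+βΔS = −(1.2 × 10⁻⁴)(+4.2)+(7.2 × 10⁻⁴)(-0.78) = -1.1 × 10⁻³ → UNSTABLE
The 208–225 m interval has Δρ < 0: lighter water underlies denser water.

208–225 m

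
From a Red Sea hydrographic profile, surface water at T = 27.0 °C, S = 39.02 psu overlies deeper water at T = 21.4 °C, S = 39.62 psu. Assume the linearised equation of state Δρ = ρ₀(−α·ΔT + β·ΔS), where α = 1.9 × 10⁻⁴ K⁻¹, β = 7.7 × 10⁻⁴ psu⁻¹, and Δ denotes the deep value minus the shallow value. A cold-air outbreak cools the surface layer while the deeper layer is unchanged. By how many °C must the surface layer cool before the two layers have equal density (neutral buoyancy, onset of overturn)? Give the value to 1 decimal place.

Neutral buoyancy requires Δρ = 0, i.e. −α(T_deep − T_surf′) + β(S_deep − S_surf) = 0.
T_surf′ = T_deep − (β/α)·ΔS = 21.4 − (7.7 × 10⁻⁴/1.9 × 10⁻⁴)·(+0.60) = 18.968 °C.
Cooling required: 27.0 − (18.968) = 8.032 °C.

8.0 °C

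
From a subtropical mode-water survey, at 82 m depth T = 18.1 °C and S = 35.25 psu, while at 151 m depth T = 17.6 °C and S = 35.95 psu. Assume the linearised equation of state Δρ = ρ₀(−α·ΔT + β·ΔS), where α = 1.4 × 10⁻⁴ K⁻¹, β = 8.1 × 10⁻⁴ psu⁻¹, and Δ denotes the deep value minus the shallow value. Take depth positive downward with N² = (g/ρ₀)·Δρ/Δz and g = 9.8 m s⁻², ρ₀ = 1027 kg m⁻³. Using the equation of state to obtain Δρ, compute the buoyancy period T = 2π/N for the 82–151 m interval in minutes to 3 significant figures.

ΔT = -0.5 K, ΔS = +0.70 psu (deep − shallow).
Δρ/ρ₀ = −αΔT + βΔS = 7.00 × 10⁻⁵ + 5.67 × 10⁻⁴ = 6.37 × 10⁻⁴, so Δρ ≈ 0.6542 kg m⁻³.
N² = (g/ρ₀)·Δρ/Δz = g·(Δρ/ρ₀)/Δz = 9.8 × 6.37 × 10⁻⁴ / 69 = 9.0472 × 10⁻⁵ s⁻².
N = √(9.0472 × 10⁻⁵) = 9.5117 × 10⁻³ rad s⁻¹ → T = 2π/N = 660.57 s = 11.010 min ≈ 11.0 min.

11.0 min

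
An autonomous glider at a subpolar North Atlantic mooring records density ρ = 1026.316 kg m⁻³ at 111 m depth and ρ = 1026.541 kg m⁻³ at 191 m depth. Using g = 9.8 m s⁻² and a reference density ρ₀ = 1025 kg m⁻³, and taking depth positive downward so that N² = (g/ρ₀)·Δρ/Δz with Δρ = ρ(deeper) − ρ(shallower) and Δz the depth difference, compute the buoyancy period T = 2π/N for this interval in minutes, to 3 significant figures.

20.2 min

Δρ = 1026.541 − 1026.316 = 0.225 kg m⁻³ over Δz = 191 − 111 = 80 m.
N² = (9.8/1025) × (0.225/80) = 2.6890 × 10⁻⁵ s⁻².
N = √(2.6890 × 10⁻⁵) = 5.1856 × 10⁻³ rad s⁻¹, so T = 2π/N = 1.2117 × 10³ s = 20.195 min ≈ 20.2 min.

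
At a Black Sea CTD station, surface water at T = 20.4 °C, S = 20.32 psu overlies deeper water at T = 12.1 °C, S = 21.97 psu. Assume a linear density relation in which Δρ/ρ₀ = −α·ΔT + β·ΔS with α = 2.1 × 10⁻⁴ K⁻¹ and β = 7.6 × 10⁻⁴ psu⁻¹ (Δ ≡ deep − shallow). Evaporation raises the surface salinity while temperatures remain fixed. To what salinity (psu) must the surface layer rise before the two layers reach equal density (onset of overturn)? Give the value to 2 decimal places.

24.26 psu

Neutral buoyancy requires −α(T_deep − T_surf) + β(S_deep − S_surf′) = 0.
S_surf′ = S_deep − (α/β)·ΔT = 21.97 − (2.1 × 10⁻⁴/7.6 × 10⁻⁴)·(-8.3) = 24.2634 psu.
Increase required: 24.2634 − 20.32 = 3.9434 psu.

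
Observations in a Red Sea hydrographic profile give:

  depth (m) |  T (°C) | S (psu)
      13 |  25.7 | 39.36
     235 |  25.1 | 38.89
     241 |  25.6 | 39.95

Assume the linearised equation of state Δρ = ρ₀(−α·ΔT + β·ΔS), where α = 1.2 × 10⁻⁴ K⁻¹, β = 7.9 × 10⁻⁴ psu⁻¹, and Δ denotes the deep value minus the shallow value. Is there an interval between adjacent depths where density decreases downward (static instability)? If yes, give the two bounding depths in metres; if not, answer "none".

13–235 m

Evaluate Δρ/ρ₀ = −αΔT + βΔS across each adjacent pair:
  13–235 m: −αΔT+βΔS = −(1.2 × 10⁻⁴)(-0.6)+(7.9 × 10⁻⁴)(-0.47) = -3.0 × 10⁻⁴ → UNSTABLE
  235–241 m: −αΔT+βΔS = −(1.2 × 10⁻⁴)(+0.5)+(7.9 × 10⁻⁴)(+1.06) = 7.8 × 10⁻⁴ → stable
The 13–235 m interval has Δρ < 0: lighter water underlies denser water.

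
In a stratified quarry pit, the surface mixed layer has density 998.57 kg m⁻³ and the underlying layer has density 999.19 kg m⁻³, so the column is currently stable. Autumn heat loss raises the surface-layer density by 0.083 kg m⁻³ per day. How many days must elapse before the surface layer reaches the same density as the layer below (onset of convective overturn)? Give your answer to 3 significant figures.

7.47 days

Density deficit of the surface layer: 999.19 − 998.57 = 0.62 kg m⁻³.
Required change = 0.62 / 0.083 = 7.47 days.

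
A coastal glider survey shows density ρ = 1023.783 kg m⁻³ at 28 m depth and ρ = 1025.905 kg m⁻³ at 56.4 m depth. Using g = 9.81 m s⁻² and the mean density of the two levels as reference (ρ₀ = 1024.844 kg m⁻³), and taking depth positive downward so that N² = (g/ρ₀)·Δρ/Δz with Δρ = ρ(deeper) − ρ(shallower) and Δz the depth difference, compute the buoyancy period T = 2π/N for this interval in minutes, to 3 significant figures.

Δρ = 1025.905 − 1023.783 = 2.122 kg m⁻³ over Δz = 56.4 − 28 = 28.4 m.
N² = (9.81/1024.844) × (2.122/28.4) = 7.1522 × 10⁻⁴ s⁻².
N = √(7.1522 × 10⁻⁴) = 0.026744 rad s⁻¹, so T = 2π/N = 234.94 s = 3.9157 min ≈ 3.92 min.

3.92 min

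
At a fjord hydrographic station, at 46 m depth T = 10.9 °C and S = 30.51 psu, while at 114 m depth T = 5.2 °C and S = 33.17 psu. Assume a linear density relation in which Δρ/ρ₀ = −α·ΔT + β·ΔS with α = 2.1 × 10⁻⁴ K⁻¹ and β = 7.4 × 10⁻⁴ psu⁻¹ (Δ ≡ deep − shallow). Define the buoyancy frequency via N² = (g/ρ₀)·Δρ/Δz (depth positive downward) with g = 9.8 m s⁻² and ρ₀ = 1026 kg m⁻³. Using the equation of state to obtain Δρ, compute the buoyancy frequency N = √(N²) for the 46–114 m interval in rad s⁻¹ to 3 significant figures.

0.0214 rad s⁻¹

ΔT = -5.7 K, ΔS = +2.66 psu (deep − shallow).
Δρ/ρ₀ = −αΔT + βΔS = 1.197 × 10⁻³ + 1.9684 × 10⁻³ = 3.1654 × 10⁻³, so Δρ ≈ 3.248 kg m⁻³.
N² = (g/ρ₀)·Δρ/Δz = g·(Δρ/ρ₀)/Δz = 9.8 × 3.1654 × 10⁻³ / 68 = 4.5619 × 10⁻⁴ s⁻².
N = √(4.5619 × 10⁻⁴) = 0.021359 rad s⁻¹ ≈ 0.0214 rad s⁻¹.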